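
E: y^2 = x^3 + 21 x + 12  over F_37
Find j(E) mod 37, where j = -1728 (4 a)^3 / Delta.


Delta = -16(4 a^3 + 27 b^2) mod 37 = 25
-1728 * (4 a)^3 = -1728 * (4*21)^3 mod 37 = 11
j = 11 * 25^(-1) mod 37 = 33

j = 33 (mod 37)


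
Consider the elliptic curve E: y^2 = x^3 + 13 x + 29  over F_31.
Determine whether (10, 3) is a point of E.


Check whether y^2 = x^3 + 13 x + 29 (mod 31) for (x, y) = (10, 3).
LHS: y^2 = 3^2 mod 31 = 9
RHS: x^3 + 13 x + 29 = 10^3 + 13*10 + 29 mod 31 = 12
LHS != RHS

No, not on the curve


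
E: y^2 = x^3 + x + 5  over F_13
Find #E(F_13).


For each x in F_13, count y with y^2 = x^3 + 1 x + 5 mod 13:
  x = 3: RHS = 9, y in [3, 10]  -> 2 point(s)
  x = 7: RHS = 4, y in [2, 11]  -> 2 point(s)
  x = 10: RHS = 1, y in [1, 12]  -> 2 point(s)
  x = 12: RHS = 3, y in [4, 9]  -> 2 point(s)
Affine points: 8. Add the point at infinity: total = 9.

#E(F_13) = 9


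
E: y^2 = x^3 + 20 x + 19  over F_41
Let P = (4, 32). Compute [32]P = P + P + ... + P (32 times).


k = 32 = 100000_2 (binary, LSB first: 000001)
Double-and-add from P = (4, 32):
  bit 0 = 0: acc unchanged = O
  bit 1 = 0: acc unchanged = O
  bit 2 = 0: acc unchanged = O
  bit 3 = 0: acc unchanged = O
  bit 4 = 0: acc unchanged = O
  bit 5 = 1: acc = O + (4, 9) = (4, 9)

32P = (4, 9)


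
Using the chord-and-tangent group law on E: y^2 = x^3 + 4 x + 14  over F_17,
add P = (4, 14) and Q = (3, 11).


P != Q, so use the chord formula.
s = (y2 - y1) / (x2 - x1) = (14) / (16) mod 17 = 3
x3 = s^2 - x1 - x2 mod 17 = 3^2 - 4 - 3 = 2
y3 = s (x1 - x3) - y1 mod 17 = 3 * (4 - 2) - 14 = 9

P + Q = (2, 9)


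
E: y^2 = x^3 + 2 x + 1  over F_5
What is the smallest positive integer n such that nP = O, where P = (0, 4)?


Compute successive multiples of P until we hit O:
  1P = (0, 4)
  2P = (1, 2)
  3P = (3, 2)
  4P = (3, 3)
  5P = (1, 3)
  6P = (0, 1)
  7P = O

ord(P) = 7


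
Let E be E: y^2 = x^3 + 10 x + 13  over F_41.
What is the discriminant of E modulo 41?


4 a^3 + 27 b^2 = 4*10^3 + 27*13^2 = 4000 + 4563 = 8563
Delta = -16 * (8563) = -137008
Delta mod 41 = 14

Delta = 14 (mod 41)


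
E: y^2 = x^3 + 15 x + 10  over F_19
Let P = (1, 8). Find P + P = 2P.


Doubling: s = (3 x1^2 + a) / (2 y1)
s = (3*1^2 + 15) / (2*8) mod 19 = 13
x3 = s^2 - 2 x1 mod 19 = 13^2 - 2*1 = 15
y3 = s (x1 - x3) - y1 mod 19 = 13 * (1 - 15) - 8 = 0

2P = (15, 0)


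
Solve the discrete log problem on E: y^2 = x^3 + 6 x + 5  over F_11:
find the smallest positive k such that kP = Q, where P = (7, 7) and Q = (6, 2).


Enumerate multiples of P until we hit Q = (6, 2):
  1P = (7, 7)
  2P = (2, 6)
  3P = (6, 2)
Match found at i = 3.

k = 3


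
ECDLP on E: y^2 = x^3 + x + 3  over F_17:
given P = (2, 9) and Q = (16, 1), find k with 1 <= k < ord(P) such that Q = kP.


Enumerate multiples of P until we hit Q = (16, 1):
  1P = (2, 9)
  2P = (12, 14)
  3P = (16, 1)
Match found at i = 3.

k = 3


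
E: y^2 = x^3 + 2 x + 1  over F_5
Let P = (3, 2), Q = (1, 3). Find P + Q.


P != Q, so use the chord formula.
s = (y2 - y1) / (x2 - x1) = (1) / (3) mod 5 = 2
x3 = s^2 - x1 - x2 mod 5 = 2^2 - 3 - 1 = 0
y3 = s (x1 - x3) - y1 mod 5 = 2 * (3 - 0) - 2 = 4

P + Q = (0, 4)


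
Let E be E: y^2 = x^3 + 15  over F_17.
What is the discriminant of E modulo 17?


4 a^3 + 27 b^2 = 4*0^3 + 27*15^2 = 0 + 6075 = 6075
Delta = -16 * (6075) = -97200
Delta mod 17 = 6

Delta = 6 (mod 17)


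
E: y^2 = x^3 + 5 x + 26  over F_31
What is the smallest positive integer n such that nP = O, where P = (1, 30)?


Compute successive multiples of P until we hit O:
  1P = (1, 30)
  2P = (14, 22)
  3P = (25, 11)
  4P = (13, 26)
  5P = (24, 19)
  6P = (20, 2)
  7P = (12, 27)
  8P = (15, 2)
  ... (continuing to 36P)
  36P = O

ord(P) = 36


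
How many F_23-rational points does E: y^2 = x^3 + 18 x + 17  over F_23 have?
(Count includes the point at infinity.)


For each x in F_23, count y with y^2 = x^3 + 18 x + 17 mod 23:
  x = 1: RHS = 13, y in [6, 17]  -> 2 point(s)
  x = 3: RHS = 6, y in [11, 12]  -> 2 point(s)
  x = 5: RHS = 2, y in [5, 18]  -> 2 point(s)
  x = 7: RHS = 3, y in [7, 16]  -> 2 point(s)
  x = 8: RHS = 6, y in [11, 12]  -> 2 point(s)
  x = 10: RHS = 1, y in [1, 22]  -> 2 point(s)
  x = 12: RHS = 6, y in [11, 12]  -> 2 point(s)
  x = 14: RHS = 0, y in [0]  -> 1 point(s)
  x = 16: RHS = 8, y in [10, 13]  -> 2 point(s)
  x = 18: RHS = 9, y in [3, 20]  -> 2 point(s)
Affine points: 19. Add the point at infinity: total = 20.

#E(F_23) = 20


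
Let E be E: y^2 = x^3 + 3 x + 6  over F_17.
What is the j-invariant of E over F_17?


Delta = -16(4 a^3 + 27 b^2) mod 17 = 9
-1728 * (4 a)^3 = -1728 * (4*3)^3 mod 17 = 15
j = 15 * 9^(-1) mod 17 = 13

j = 13 (mod 17)


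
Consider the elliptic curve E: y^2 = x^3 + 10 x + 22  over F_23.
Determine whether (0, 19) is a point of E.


Check whether y^2 = x^3 + 10 x + 22 (mod 23) for (x, y) = (0, 19).
LHS: y^2 = 19^2 mod 23 = 16
RHS: x^3 + 10 x + 22 = 0^3 + 10*0 + 22 mod 23 = 22
LHS != RHS

No, not on the curve


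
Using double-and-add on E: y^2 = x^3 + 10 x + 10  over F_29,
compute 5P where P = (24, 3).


k = 5 = 101_2 (binary, LSB first: 101)
Double-and-add from P = (24, 3):
  bit 0 = 1: acc = O + (24, 3) = (24, 3)
  bit 1 = 0: acc unchanged = (24, 3)
  bit 2 = 1: acc = (24, 3) + (6, 5) = (23, 13)

5P = (23, 13)


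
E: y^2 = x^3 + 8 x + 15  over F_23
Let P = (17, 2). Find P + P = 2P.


Doubling: s = (3 x1^2 + a) / (2 y1)
s = (3*17^2 + 8) / (2*2) mod 23 = 6
x3 = s^2 - 2 x1 mod 23 = 6^2 - 2*17 = 2
y3 = s (x1 - x3) - y1 mod 23 = 6 * (17 - 2) - 2 = 19

2P = (2, 19)


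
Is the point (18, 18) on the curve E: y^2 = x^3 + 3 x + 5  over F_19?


Check whether y^2 = x^3 + 3 x + 5 (mod 19) for (x, y) = (18, 18).
LHS: y^2 = 18^2 mod 19 = 1
RHS: x^3 + 3 x + 5 = 18^3 + 3*18 + 5 mod 19 = 1
LHS = RHS

Yes, on the curve


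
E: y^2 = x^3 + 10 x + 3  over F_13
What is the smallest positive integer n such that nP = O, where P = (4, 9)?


Compute successive multiples of P until we hit O:
  1P = (4, 9)
  2P = (8, 7)
  3P = (11, 1)
  4P = (7, 0)
  5P = (11, 12)
  6P = (8, 6)
  7P = (4, 4)
  8P = O

ord(P) = 8


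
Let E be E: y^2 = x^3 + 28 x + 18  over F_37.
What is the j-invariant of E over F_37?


Delta = -16(4 a^3 + 27 b^2) mod 37 = 2
-1728 * (4 a)^3 = -1728 * (4*28)^3 mod 37 = 11
j = 11 * 2^(-1) mod 37 = 24

j = 24 (mod 37)


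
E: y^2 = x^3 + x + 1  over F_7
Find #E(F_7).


For each x in F_7, count y with y^2 = x^3 + 1 x + 1 mod 7:
  x = 0: RHS = 1, y in [1, 6]  -> 2 point(s)
  x = 2: RHS = 4, y in [2, 5]  -> 2 point(s)
Affine points: 4. Add the point at infinity: total = 5.

#E(F_7) = 5


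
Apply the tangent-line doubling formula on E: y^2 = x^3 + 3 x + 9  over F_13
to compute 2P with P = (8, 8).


Doubling: s = (3 x1^2 + a) / (2 y1)
s = (3*8^2 + 3) / (2*8) mod 13 = 0
x3 = s^2 - 2 x1 mod 13 = 0^2 - 2*8 = 10
y3 = s (x1 - x3) - y1 mod 13 = 0 * (8 - 10) - 8 = 5

2P = (10, 5)


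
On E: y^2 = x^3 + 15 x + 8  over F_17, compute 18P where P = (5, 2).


k = 18 = 10010_2 (binary, LSB first: 01001)
Double-and-add from P = (5, 2):
  bit 0 = 0: acc unchanged = O
  bit 1 = 1: acc = O + (16, 14) = (16, 14)
  bit 2 = 0: acc unchanged = (16, 14)
  bit 3 = 0: acc unchanged = (16, 14)
  bit 4 = 1: acc = (16, 14) + (0, 12) = (5, 15)

18P = (5, 15)


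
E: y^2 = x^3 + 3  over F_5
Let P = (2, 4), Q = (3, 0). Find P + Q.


P != Q, so use the chord formula.
s = (y2 - y1) / (x2 - x1) = (1) / (1) mod 5 = 1
x3 = s^2 - x1 - x2 mod 5 = 1^2 - 2 - 3 = 1
y3 = s (x1 - x3) - y1 mod 5 = 1 * (2 - 1) - 4 = 2

P + Q = (1, 2)


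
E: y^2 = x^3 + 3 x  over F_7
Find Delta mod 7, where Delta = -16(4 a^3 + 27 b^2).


4 a^3 + 27 b^2 = 4*3^3 + 27*0^2 = 108 + 0 = 108
Delta = -16 * (108) = -1728
Delta mod 7 = 1

Delta = 1 (mod 7)


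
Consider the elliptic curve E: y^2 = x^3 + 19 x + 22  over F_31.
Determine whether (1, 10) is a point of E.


Check whether y^2 = x^3 + 19 x + 22 (mod 31) for (x, y) = (1, 10).
LHS: y^2 = 10^2 mod 31 = 7
RHS: x^3 + 19 x + 22 = 1^3 + 19*1 + 22 mod 31 = 11
LHS != RHS

No, not on the curve


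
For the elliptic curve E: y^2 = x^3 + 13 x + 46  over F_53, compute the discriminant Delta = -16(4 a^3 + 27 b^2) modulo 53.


4 a^3 + 27 b^2 = 4*13^3 + 27*46^2 = 8788 + 57132 = 65920
Delta = -16 * (65920) = -1054720
Delta mod 53 = 33

Delta = 33 (mod 53)


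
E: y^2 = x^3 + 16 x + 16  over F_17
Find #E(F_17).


For each x in F_17, count y with y^2 = x^3 + 16 x + 16 mod 17:
  x = 0: RHS = 16, y in [4, 13]  -> 2 point(s)
  x = 1: RHS = 16, y in [4, 13]  -> 2 point(s)
  x = 4: RHS = 8, y in [5, 12]  -> 2 point(s)
  x = 5: RHS = 0, y in [0]  -> 1 point(s)
  x = 12: RHS = 15, y in [7, 10]  -> 2 point(s)
  x = 14: RHS = 9, y in [3, 14]  -> 2 point(s)
  x = 16: RHS = 16, y in [4, 13]  -> 2 point(s)
Affine points: 13. Add the point at infinity: total = 14.

#E(F_17) = 14


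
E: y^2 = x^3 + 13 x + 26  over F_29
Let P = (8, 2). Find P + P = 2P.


Doubling: s = (3 x1^2 + a) / (2 y1)
s = (3*8^2 + 13) / (2*2) mod 29 = 15
x3 = s^2 - 2 x1 mod 29 = 15^2 - 2*8 = 6
y3 = s (x1 - x3) - y1 mod 29 = 15 * (8 - 6) - 2 = 28

2P = (6, 28)


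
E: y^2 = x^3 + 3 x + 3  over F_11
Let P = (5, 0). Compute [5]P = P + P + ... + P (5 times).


k = 5 = 101_2 (binary, LSB first: 101)
Double-and-add from P = (5, 0):
  bit 0 = 1: acc = O + (5, 0) = (5, 0)
  bit 1 = 0: acc unchanged = (5, 0)
  bit 2 = 1: acc = (5, 0) + O = (5, 0)

5P = (5, 0)


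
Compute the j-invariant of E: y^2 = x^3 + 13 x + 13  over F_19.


Delta = -16(4 a^3 + 27 b^2) mod 19 = 1
-1728 * (4 a)^3 = -1728 * (4*13)^3 mod 19 = 8
j = 8 * 1^(-1) mod 19 = 8

j = 8 (mod 19)


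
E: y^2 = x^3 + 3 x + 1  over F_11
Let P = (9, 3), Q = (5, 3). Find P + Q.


P != Q, so use the chord formula.
s = (y2 - y1) / (x2 - x1) = (0) / (7) mod 11 = 0
x3 = s^2 - x1 - x2 mod 11 = 0^2 - 9 - 5 = 8
y3 = s (x1 - x3) - y1 mod 11 = 0 * (9 - 8) - 3 = 8

P + Q = (8, 8)


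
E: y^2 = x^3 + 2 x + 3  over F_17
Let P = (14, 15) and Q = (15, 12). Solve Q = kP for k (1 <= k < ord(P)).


Enumerate multiples of P until we hit Q = (15, 12):
  1P = (14, 15)
  2P = (15, 5)
  3P = (3, 11)
  4P = (8, 15)
  5P = (12, 2)
  6P = (12, 15)
  7P = (8, 2)
  8P = (3, 6)
  9P = (15, 12)
Match found at i = 9.

k = 9


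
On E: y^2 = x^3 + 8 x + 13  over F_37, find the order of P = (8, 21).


Compute successive multiples of P until we hit O:
  1P = (8, 21)
  2P = (30, 24)
  3P = (2, 0)
  4P = (30, 13)
  5P = (8, 16)
  6P = O

ord(P) = 6


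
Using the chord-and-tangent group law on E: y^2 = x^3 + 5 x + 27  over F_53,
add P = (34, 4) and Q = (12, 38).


P != Q, so use the chord formula.
s = (y2 - y1) / (x2 - x1) = (34) / (31) mod 53 = 37
x3 = s^2 - x1 - x2 mod 53 = 37^2 - 34 - 12 = 51
y3 = s (x1 - x3) - y1 mod 53 = 37 * (34 - 51) - 4 = 3

P + Q = (51, 3)


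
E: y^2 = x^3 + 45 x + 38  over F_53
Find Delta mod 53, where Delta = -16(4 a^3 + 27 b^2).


4 a^3 + 27 b^2 = 4*45^3 + 27*38^2 = 364500 + 38988 = 403488
Delta = -16 * (403488) = -6455808
Delta mod 53 = 16

Delta = 16 (mod 53)


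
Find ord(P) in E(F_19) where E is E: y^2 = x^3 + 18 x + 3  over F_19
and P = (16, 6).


Compute successive multiples of P until we hit O:
  1P = (16, 6)
  2P = (7, 4)
  3P = (12, 16)
  4P = (2, 16)
  5P = (5, 16)
  6P = (15, 0)
  7P = (5, 3)
  8P = (2, 3)
  ... (continuing to 12P)
  12P = O

ord(P) = 12


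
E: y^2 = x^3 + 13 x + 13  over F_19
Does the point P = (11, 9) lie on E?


Check whether y^2 = x^3 + 13 x + 13 (mod 19) for (x, y) = (11, 9).
LHS: y^2 = 9^2 mod 19 = 5
RHS: x^3 + 13 x + 13 = 11^3 + 13*11 + 13 mod 19 = 5
LHS = RHS

Yes, on the curve


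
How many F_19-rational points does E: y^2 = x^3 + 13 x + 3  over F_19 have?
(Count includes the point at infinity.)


For each x in F_19, count y with y^2 = x^3 + 13 x + 3 mod 19:
  x = 1: RHS = 17, y in [6, 13]  -> 2 point(s)
  x = 4: RHS = 5, y in [9, 10]  -> 2 point(s)
  x = 7: RHS = 0, y in [0]  -> 1 point(s)
  x = 8: RHS = 11, y in [7, 12]  -> 2 point(s)
  x = 12: RHS = 6, y in [5, 14]  -> 2 point(s)
  x = 15: RHS = 1, y in [1, 18]  -> 2 point(s)
  x = 17: RHS = 7, y in [8, 11]  -> 2 point(s)
Affine points: 13. Add the point at infinity: total = 14.

#E(F_19) = 14


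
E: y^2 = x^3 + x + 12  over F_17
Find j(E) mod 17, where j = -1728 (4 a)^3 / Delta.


Delta = -16(4 a^3 + 27 b^2) mod 17 = 16
-1728 * (4 a)^3 = -1728 * (4*1)^3 mod 17 = 10
j = 10 * 16^(-1) mod 17 = 7

j = 7 (mod 17)


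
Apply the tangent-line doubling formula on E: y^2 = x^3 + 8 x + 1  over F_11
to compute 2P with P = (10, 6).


Doubling: s = (3 x1^2 + a) / (2 y1)
s = (3*10^2 + 8) / (2*6) mod 11 = 0
x3 = s^2 - 2 x1 mod 11 = 0^2 - 2*10 = 2
y3 = s (x1 - x3) - y1 mod 11 = 0 * (10 - 2) - 6 = 5

2P = (2, 5)


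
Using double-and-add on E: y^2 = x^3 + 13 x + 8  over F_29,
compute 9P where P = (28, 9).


k = 9 = 1001_2 (binary, LSB first: 1001)
Double-and-add from P = (28, 9):
  bit 0 = 1: acc = O + (28, 9) = (28, 9)
  bit 1 = 0: acc unchanged = (28, 9)
  bit 2 = 0: acc unchanged = (28, 9)
  bit 3 = 1: acc = (28, 9) + (13, 24) = (18, 10)

9P = (18, 10)


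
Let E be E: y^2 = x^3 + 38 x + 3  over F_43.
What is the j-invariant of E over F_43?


Delta = -16(4 a^3 + 27 b^2) mod 43 = 27
-1728 * (4 a)^3 = -1728 * (4*38)^3 mod 43 = 16
j = 16 * 27^(-1) mod 43 = 42

j = 42 (mod 43)


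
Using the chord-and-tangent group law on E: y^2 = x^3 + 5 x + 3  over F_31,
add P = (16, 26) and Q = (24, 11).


P != Q, so use the chord formula.
s = (y2 - y1) / (x2 - x1) = (16) / (8) mod 31 = 2
x3 = s^2 - x1 - x2 mod 31 = 2^2 - 16 - 24 = 26
y3 = s (x1 - x3) - y1 mod 31 = 2 * (16 - 26) - 26 = 16

P + Q = (26, 16)


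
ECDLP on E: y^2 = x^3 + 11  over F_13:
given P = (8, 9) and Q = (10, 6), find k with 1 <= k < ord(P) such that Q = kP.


Enumerate multiples of P until we hit Q = (10, 6):
  1P = (8, 9)
  2P = (1, 5)
  3P = (3, 5)
  4P = (12, 6)
  5P = (9, 8)
  6P = (10, 6)
Match found at i = 6.

k = 6


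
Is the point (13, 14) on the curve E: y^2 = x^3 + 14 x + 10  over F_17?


Check whether y^2 = x^3 + 14 x + 10 (mod 17) for (x, y) = (13, 14).
LHS: y^2 = 14^2 mod 17 = 9
RHS: x^3 + 14 x + 10 = 13^3 + 14*13 + 10 mod 17 = 9
LHS = RHS

Yes, on the curve


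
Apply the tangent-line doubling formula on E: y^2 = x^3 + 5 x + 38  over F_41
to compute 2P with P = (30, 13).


Doubling: s = (3 x1^2 + a) / (2 y1)
s = (3*30^2 + 5) / (2*13) mod 41 = 11
x3 = s^2 - 2 x1 mod 41 = 11^2 - 2*30 = 20
y3 = s (x1 - x3) - y1 mod 41 = 11 * (30 - 20) - 13 = 15

2P = (20, 15)


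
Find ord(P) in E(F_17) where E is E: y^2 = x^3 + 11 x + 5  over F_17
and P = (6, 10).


Compute successive multiples of P until we hit O:
  1P = (6, 10)
  2P = (5, 7)
  3P = (15, 14)
  4P = (9, 0)
  5P = (15, 3)
  6P = (5, 10)
  7P = (6, 7)
  8P = O

ord(P) = 8


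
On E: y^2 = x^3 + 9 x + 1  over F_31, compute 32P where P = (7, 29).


k = 32 = 100000_2 (binary, LSB first: 000001)
Double-and-add from P = (7, 29):
  bit 0 = 0: acc unchanged = O
  bit 1 = 0: acc unchanged = O
  bit 2 = 0: acc unchanged = O
  bit 3 = 0: acc unchanged = O
  bit 4 = 0: acc unchanged = O
  bit 5 = 1: acc = O + (9, 25) = (9, 25)

32P = (9, 25)


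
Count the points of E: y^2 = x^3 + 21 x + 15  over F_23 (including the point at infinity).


For each x in F_23, count y with y^2 = x^3 + 21 x + 15 mod 23:
  x = 3: RHS = 13, y in [6, 17]  -> 2 point(s)
  x = 4: RHS = 2, y in [5, 18]  -> 2 point(s)
  x = 6: RHS = 12, y in [9, 14]  -> 2 point(s)
  x = 9: RHS = 13, y in [6, 17]  -> 2 point(s)
  x = 10: RHS = 6, y in [11, 12]  -> 2 point(s)
  x = 11: RHS = 13, y in [6, 17]  -> 2 point(s)
  x = 13: RHS = 1, y in [1, 22]  -> 2 point(s)
  x = 15: RHS = 2, y in [5, 18]  -> 2 point(s)
  x = 16: RHS = 8, y in [10, 13]  -> 2 point(s)
  x = 17: RHS = 18, y in [8, 15]  -> 2 point(s)
  x = 22: RHS = 16, y in [4, 19]  -> 2 point(s)
Affine points: 22. Add the point at infinity: total = 23.

#E(F_23) = 23


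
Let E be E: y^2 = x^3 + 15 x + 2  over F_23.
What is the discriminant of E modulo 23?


4 a^3 + 27 b^2 = 4*15^3 + 27*2^2 = 13500 + 108 = 13608
Delta = -16 * (13608) = -217728
Delta mod 23 = 13

Delta = 13 (mod 23)


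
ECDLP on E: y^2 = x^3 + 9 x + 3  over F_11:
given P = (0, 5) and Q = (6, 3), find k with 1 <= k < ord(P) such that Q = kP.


Enumerate multiples of P until we hit Q = (6, 3):
  1P = (0, 5)
  2P = (4, 9)
  3P = (8, 9)
  4P = (6, 3)
Match found at i = 4.

k = 4


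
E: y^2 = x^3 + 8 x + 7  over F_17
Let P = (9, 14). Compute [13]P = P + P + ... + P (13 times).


k = 13 = 1101_2 (binary, LSB first: 1011)
Double-and-add from P = (9, 14):
  bit 0 = 1: acc = O + (9, 14) = (9, 14)
  bit 1 = 0: acc unchanged = (9, 14)
  bit 2 = 1: acc = (9, 14) + (11, 10) = (1, 4)
  bit 3 = 1: acc = (1, 4) + (13, 9) = (4, 16)

13P = (4, 16)


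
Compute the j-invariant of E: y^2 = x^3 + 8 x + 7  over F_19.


Delta = -16(4 a^3 + 27 b^2) mod 19 = 5
-1728 * (4 a)^3 = -1728 * (4*8)^3 mod 19 = 12
j = 12 * 5^(-1) mod 19 = 10

j = 10 (mod 19)


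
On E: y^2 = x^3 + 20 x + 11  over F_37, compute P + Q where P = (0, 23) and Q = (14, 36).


P != Q, so use the chord formula.
s = (y2 - y1) / (x2 - x1) = (13) / (14) mod 37 = 30
x3 = s^2 - x1 - x2 mod 37 = 30^2 - 0 - 14 = 35
y3 = s (x1 - x3) - y1 mod 37 = 30 * (0 - 35) - 23 = 0

P + Q = (35, 0)


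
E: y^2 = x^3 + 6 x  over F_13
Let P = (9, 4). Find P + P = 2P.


Doubling: s = (3 x1^2 + a) / (2 y1)
s = (3*9^2 + 6) / (2*4) mod 13 = 10
x3 = s^2 - 2 x1 mod 13 = 10^2 - 2*9 = 4
y3 = s (x1 - x3) - y1 mod 13 = 10 * (9 - 4) - 4 = 7

2P = (4, 7)


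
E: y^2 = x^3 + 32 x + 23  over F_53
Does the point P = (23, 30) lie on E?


Check whether y^2 = x^3 + 32 x + 23 (mod 53) for (x, y) = (23, 30).
LHS: y^2 = 30^2 mod 53 = 52
RHS: x^3 + 32 x + 23 = 23^3 + 32*23 + 23 mod 53 = 47
LHS != RHS

No, not on the curve


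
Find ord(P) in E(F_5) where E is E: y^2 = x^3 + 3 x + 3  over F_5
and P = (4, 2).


Compute successive multiples of P until we hit O:
  1P = (4, 2)
  2P = (3, 2)
  3P = (3, 3)
  4P = (4, 3)
  5P = O

ord(P) = 5


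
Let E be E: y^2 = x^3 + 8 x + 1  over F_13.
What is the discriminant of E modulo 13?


4 a^3 + 27 b^2 = 4*8^3 + 27*1^2 = 2048 + 27 = 2075
Delta = -16 * (2075) = -33200
Delta mod 13 = 2

Delta = 2 (mod 13)


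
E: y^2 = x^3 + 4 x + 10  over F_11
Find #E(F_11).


For each x in F_11, count y with y^2 = x^3 + 4 x + 10 mod 11:
  x = 1: RHS = 4, y in [2, 9]  -> 2 point(s)
  x = 2: RHS = 4, y in [2, 9]  -> 2 point(s)
  x = 3: RHS = 5, y in [4, 7]  -> 2 point(s)
  x = 5: RHS = 1, y in [1, 10]  -> 2 point(s)
  x = 8: RHS = 4, y in [2, 9]  -> 2 point(s)
  x = 9: RHS = 5, y in [4, 7]  -> 2 point(s)
  x = 10: RHS = 5, y in [4, 7]  -> 2 point(s)
Affine points: 14. Add the point at infinity: total = 15.

#E(F_11) = 15


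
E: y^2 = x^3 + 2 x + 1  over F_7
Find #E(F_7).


For each x in F_7, count y with y^2 = x^3 + 2 x + 1 mod 7:
  x = 0: RHS = 1, y in [1, 6]  -> 2 point(s)
  x = 1: RHS = 4, y in [2, 5]  -> 2 point(s)
Affine points: 4. Add the point at infinity: total = 5.

#E(F_7) = 5


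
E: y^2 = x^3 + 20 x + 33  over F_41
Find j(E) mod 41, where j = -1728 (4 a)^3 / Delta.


Delta = -16(4 a^3 + 27 b^2) mod 41 = 35
-1728 * (4 a)^3 = -1728 * (4*20)^3 mod 41 = 7
j = 7 * 35^(-1) mod 41 = 33

j = 33 (mod 41)


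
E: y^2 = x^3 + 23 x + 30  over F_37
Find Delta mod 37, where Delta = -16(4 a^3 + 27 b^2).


4 a^3 + 27 b^2 = 4*23^3 + 27*30^2 = 48668 + 24300 = 72968
Delta = -16 * (72968) = -1167488
Delta mod 37 = 10

Delta = 10 (mod 37)


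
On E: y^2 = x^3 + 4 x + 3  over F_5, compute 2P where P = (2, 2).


Doubling: s = (3 x1^2 + a) / (2 y1)
s = (3*2^2 + 4) / (2*2) mod 5 = 4
x3 = s^2 - 2 x1 mod 5 = 4^2 - 2*2 = 2
y3 = s (x1 - x3) - y1 mod 5 = 4 * (2 - 2) - 2 = 3

2P = (2, 3)


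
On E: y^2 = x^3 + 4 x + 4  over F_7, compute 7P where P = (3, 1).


k = 7 = 111_2 (binary, LSB first: 111)
Double-and-add from P = (3, 1):
  bit 0 = 1: acc = O + (3, 1) = (3, 1)
  bit 1 = 1: acc = (3, 1) + (5, 3) = (0, 2)
  bit 2 = 1: acc = (0, 2) + (1, 3) = (0, 5)

7P = (0, 5)


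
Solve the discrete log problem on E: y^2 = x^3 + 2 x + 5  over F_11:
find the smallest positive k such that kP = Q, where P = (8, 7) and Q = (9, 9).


Enumerate multiples of P until we hit Q = (9, 9):
  1P = (8, 7)
  2P = (9, 9)
Match found at i = 2.

k = 2


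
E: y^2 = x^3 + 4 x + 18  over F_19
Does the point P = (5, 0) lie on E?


Check whether y^2 = x^3 + 4 x + 18 (mod 19) for (x, y) = (5, 0).
LHS: y^2 = 0^2 mod 19 = 0
RHS: x^3 + 4 x + 18 = 5^3 + 4*5 + 18 mod 19 = 11
LHS != RHS

No, not on the curve


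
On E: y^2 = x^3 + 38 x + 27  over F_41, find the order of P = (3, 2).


Compute successive multiples of P until we hit O:
  1P = (3, 2)
  2P = (30, 0)
  3P = (3, 39)
  4P = O

ord(P) = 4


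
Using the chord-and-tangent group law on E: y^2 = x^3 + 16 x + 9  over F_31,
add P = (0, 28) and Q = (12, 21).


P != Q, so use the chord formula.
s = (y2 - y1) / (x2 - x1) = (24) / (12) mod 31 = 2
x3 = s^2 - x1 - x2 mod 31 = 2^2 - 0 - 12 = 23
y3 = s (x1 - x3) - y1 mod 31 = 2 * (0 - 23) - 28 = 19

P + Q = (23, 19)


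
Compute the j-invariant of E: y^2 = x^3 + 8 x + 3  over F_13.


Delta = -16(4 a^3 + 27 b^2) mod 13 = 4
-1728 * (4 a)^3 = -1728 * (4*8)^3 mod 13 = 8
j = 8 * 4^(-1) mod 13 = 2

j = 2 (mod 13)


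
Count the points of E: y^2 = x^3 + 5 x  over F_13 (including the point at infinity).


For each x in F_13, count y with y^2 = x^3 + 5 x + 0 mod 13:
  x = 0: RHS = 0, y in [0]  -> 1 point(s)
  x = 3: RHS = 3, y in [4, 9]  -> 2 point(s)
  x = 6: RHS = 12, y in [5, 8]  -> 2 point(s)
  x = 7: RHS = 1, y in [1, 12]  -> 2 point(s)
  x = 10: RHS = 10, y in [6, 7]  -> 2 point(s)
Affine points: 9. Add the point at infinity: total = 10.

#E(F_13) = 10


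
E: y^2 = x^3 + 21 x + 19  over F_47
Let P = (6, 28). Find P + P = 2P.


Doubling: s = (3 x1^2 + a) / (2 y1)
s = (3*6^2 + 21) / (2*28) mod 47 = 30
x3 = s^2 - 2 x1 mod 47 = 30^2 - 2*6 = 42
y3 = s (x1 - x3) - y1 mod 47 = 30 * (6 - 42) - 28 = 20

2P = (42, 20)


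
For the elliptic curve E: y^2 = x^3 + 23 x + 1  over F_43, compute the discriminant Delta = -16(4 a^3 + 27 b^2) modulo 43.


4 a^3 + 27 b^2 = 4*23^3 + 27*1^2 = 48668 + 27 = 48695
Delta = -16 * (48695) = -779120
Delta mod 43 = 40

Delta = 40 (mod 43)


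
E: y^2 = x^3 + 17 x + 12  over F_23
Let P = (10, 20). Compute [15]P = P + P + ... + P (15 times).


k = 15 = 1111_2 (binary, LSB first: 1111)
Double-and-add from P = (10, 20):
  bit 0 = 1: acc = O + (10, 20) = (10, 20)
  bit 1 = 1: acc = (10, 20) + (12, 9) = (14, 2)
  bit 2 = 1: acc = (14, 2) + (2, 13) = (8, 4)
  bit 3 = 1: acc = (8, 4) + (0, 14) = (18, 20)

15P = (18, 20)


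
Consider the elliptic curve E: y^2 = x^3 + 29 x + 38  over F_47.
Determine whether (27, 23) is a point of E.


Check whether y^2 = x^3 + 29 x + 38 (mod 47) for (x, y) = (27, 23).
LHS: y^2 = 23^2 mod 47 = 12
RHS: x^3 + 29 x + 38 = 27^3 + 29*27 + 38 mod 47 = 12
LHS = RHS

Yes, on the curve


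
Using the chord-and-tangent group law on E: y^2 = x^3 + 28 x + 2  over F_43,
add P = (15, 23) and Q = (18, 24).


P != Q, so use the chord formula.
s = (y2 - y1) / (x2 - x1) = (1) / (3) mod 43 = 29
x3 = s^2 - x1 - x2 mod 43 = 29^2 - 15 - 18 = 34
y3 = s (x1 - x3) - y1 mod 43 = 29 * (15 - 34) - 23 = 28

P + Q = (34, 28)


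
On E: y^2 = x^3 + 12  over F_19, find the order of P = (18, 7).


Compute successive multiples of P until we hit O:
  1P = (18, 7)
  2P = (13, 9)
  3P = (14, 18)
  4P = (10, 9)
  5P = (16, 2)
  6P = (15, 10)
  7P = (6, 0)
  8P = (15, 9)
  ... (continuing to 14P)
  14P = O

ord(P) = 14


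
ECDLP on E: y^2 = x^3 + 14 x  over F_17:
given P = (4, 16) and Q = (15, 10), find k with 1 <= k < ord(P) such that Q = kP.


Enumerate multiples of P until we hit Q = (15, 10):
  1P = (4, 16)
  2P = (1, 10)
  3P = (16, 11)
  4P = (15, 7)
  5P = (13, 13)
  6P = (2, 6)
  7P = (2, 11)
  8P = (13, 4)
  9P = (15, 10)
Match found at i = 9.

k = 9


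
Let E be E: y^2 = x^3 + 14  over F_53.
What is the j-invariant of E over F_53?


Delta = -16(4 a^3 + 27 b^2) mod 53 = 22
-1728 * (4 a)^3 = -1728 * (4*0)^3 mod 53 = 0
j = 0 * 22^(-1) mod 53 = 0

j = 0 (mod 53)


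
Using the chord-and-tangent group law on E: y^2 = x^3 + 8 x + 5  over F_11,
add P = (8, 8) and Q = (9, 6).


P != Q, so use the chord formula.
s = (y2 - y1) / (x2 - x1) = (9) / (1) mod 11 = 9
x3 = s^2 - x1 - x2 mod 11 = 9^2 - 8 - 9 = 9
y3 = s (x1 - x3) - y1 mod 11 = 9 * (8 - 9) - 8 = 5

P + Q = (9, 5)


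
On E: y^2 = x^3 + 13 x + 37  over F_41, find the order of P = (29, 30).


Compute successive multiples of P until we hit O:
  1P = (29, 30)
  2P = (40, 8)
  3P = (17, 28)
  4P = (3, 29)
  5P = (7, 15)
  6P = (23, 30)
  7P = (30, 11)
  8P = (15, 32)
  ... (continuing to 33P)
  33P = O

ord(P) = 33


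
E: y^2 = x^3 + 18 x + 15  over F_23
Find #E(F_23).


For each x in F_23, count y with y^2 = x^3 + 18 x + 15 mod 23:
  x = 2: RHS = 13, y in [6, 17]  -> 2 point(s)
  x = 3: RHS = 4, y in [2, 21]  -> 2 point(s)
  x = 4: RHS = 13, y in [6, 17]  -> 2 point(s)
  x = 5: RHS = 0, y in [0]  -> 1 point(s)
  x = 7: RHS = 1, y in [1, 22]  -> 2 point(s)
  x = 8: RHS = 4, y in [2, 21]  -> 2 point(s)
  x = 9: RHS = 9, y in [3, 20]  -> 2 point(s)
  x = 11: RHS = 3, y in [7, 16]  -> 2 point(s)
  x = 12: RHS = 4, y in [2, 21]  -> 2 point(s)
  x = 13: RHS = 8, y in [10, 13]  -> 2 point(s)
  x = 15: RHS = 3, y in [7, 16]  -> 2 point(s)
  x = 16: RHS = 6, y in [11, 12]  -> 2 point(s)
  x = 17: RHS = 13, y in [6, 17]  -> 2 point(s)
  x = 20: RHS = 3, y in [7, 16]  -> 2 point(s)
Affine points: 27. Add the point at infinity: total = 28.

#E(F_23) = 28


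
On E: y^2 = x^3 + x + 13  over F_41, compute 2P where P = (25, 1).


Doubling: s = (3 x1^2 + a) / (2 y1)
s = (3*25^2 + 1) / (2*1) mod 41 = 36
x3 = s^2 - 2 x1 mod 41 = 36^2 - 2*25 = 16
y3 = s (x1 - x3) - y1 mod 41 = 36 * (25 - 16) - 1 = 36

2P = (16, 36)


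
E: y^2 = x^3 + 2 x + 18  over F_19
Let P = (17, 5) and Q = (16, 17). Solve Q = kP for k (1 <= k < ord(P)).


Enumerate multiples of P until we hit Q = (16, 17):
  1P = (17, 5)
  2P = (9, 10)
  3P = (2, 7)
  4P = (5, 1)
  5P = (14, 15)
  6P = (16, 17)
Match found at i = 6.

k = 6


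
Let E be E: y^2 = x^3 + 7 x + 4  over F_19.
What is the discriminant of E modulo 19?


4 a^3 + 27 b^2 = 4*7^3 + 27*4^2 = 1372 + 432 = 1804
Delta = -16 * (1804) = -28864
Delta mod 19 = 16

Delta = 16 (mod 19)


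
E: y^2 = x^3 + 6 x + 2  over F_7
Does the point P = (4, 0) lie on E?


Check whether y^2 = x^3 + 6 x + 2 (mod 7) for (x, y) = (4, 0).
LHS: y^2 = 0^2 mod 7 = 0
RHS: x^3 + 6 x + 2 = 4^3 + 6*4 + 2 mod 7 = 6
LHS != RHS

No, not on the curve


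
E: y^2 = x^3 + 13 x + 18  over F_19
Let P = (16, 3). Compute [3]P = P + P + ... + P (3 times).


k = 3 = 11_2 (binary, LSB first: 11)
Double-and-add from P = (16, 3):
  bit 0 = 1: acc = O + (16, 3) = (16, 3)
  bit 1 = 1: acc = (16, 3) + (4, 1) = (8, 11)

3P = (8, 11)


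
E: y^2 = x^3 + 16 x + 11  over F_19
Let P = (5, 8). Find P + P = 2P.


Doubling: s = (3 x1^2 + a) / (2 y1)
s = (3*5^2 + 16) / (2*8) mod 19 = 14
x3 = s^2 - 2 x1 mod 19 = 14^2 - 2*5 = 15
y3 = s (x1 - x3) - y1 mod 19 = 14 * (5 - 15) - 8 = 4

2P = (15, 4)


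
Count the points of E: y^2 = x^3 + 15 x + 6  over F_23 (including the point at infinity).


For each x in F_23, count y with y^2 = x^3 + 15 x + 6 mod 23:
  x = 0: RHS = 6, y in [11, 12]  -> 2 point(s)
  x = 3: RHS = 9, y in [3, 20]  -> 2 point(s)
  x = 6: RHS = 13, y in [6, 17]  -> 2 point(s)
  x = 10: RHS = 6, y in [11, 12]  -> 2 point(s)
  x = 13: RHS = 6, y in [11, 12]  -> 2 point(s)
  x = 14: RHS = 16, y in [4, 19]  -> 2 point(s)
  x = 15: RHS = 18, y in [8, 15]  -> 2 point(s)
  x = 16: RHS = 18, y in [8, 15]  -> 2 point(s)
  x = 18: RHS = 13, y in [6, 17]  -> 2 point(s)
  x = 20: RHS = 3, y in [7, 16]  -> 2 point(s)
  x = 22: RHS = 13, y in [6, 17]  -> 2 point(s)
Affine points: 22. Add the point at infinity: total = 23.

#E(F_23) = 23


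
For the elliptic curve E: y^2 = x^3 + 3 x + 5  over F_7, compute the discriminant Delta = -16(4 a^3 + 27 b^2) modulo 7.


4 a^3 + 27 b^2 = 4*3^3 + 27*5^2 = 108 + 675 = 783
Delta = -16 * (783) = -12528
Delta mod 7 = 2

Delta = 2 (mod 7)


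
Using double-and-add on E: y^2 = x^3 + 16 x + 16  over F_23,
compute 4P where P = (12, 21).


k = 4 = 100_2 (binary, LSB first: 001)
Double-and-add from P = (12, 21):
  bit 0 = 0: acc unchanged = O
  bit 1 = 0: acc unchanged = O
  bit 2 = 1: acc = O + (19, 16) = (19, 16)

4P = (19, 16)


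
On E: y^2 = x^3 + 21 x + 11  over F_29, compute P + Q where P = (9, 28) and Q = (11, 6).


P != Q, so use the chord formula.
s = (y2 - y1) / (x2 - x1) = (7) / (2) mod 29 = 18
x3 = s^2 - x1 - x2 mod 29 = 18^2 - 9 - 11 = 14
y3 = s (x1 - x3) - y1 mod 29 = 18 * (9 - 14) - 28 = 27

P + Q = (14, 27)


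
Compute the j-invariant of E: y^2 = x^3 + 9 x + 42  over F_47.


Delta = -16(4 a^3 + 27 b^2) mod 47 = 25
-1728 * (4 a)^3 = -1728 * (4*9)^3 mod 47 = 23
j = 23 * 25^(-1) mod 47 = 31

j = 31 (mod 47)


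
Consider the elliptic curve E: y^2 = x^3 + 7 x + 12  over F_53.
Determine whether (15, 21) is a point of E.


Check whether y^2 = x^3 + 7 x + 12 (mod 53) for (x, y) = (15, 21).
LHS: y^2 = 21^2 mod 53 = 17
RHS: x^3 + 7 x + 12 = 15^3 + 7*15 + 12 mod 53 = 47
LHS != RHS

No, not on the curve


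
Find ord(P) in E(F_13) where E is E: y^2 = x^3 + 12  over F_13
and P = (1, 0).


Compute successive multiples of P until we hit O:
  1P = (1, 0)
  2P = O

ord(P) = 2


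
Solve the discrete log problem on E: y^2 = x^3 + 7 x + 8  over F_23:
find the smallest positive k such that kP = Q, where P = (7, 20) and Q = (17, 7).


Enumerate multiples of P until we hit Q = (17, 7):
  1P = (7, 20)
  2P = (11, 6)
  3P = (0, 13)
  4P = (17, 16)
  5P = (1, 19)
  6P = (8, 22)
  7P = (12, 16)
  8P = (12, 7)
  9P = (8, 1)
  10P = (1, 4)
  11P = (17, 7)
Match found at i = 11.

k = 11


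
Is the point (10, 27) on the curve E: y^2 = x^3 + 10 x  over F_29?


Check whether y^2 = x^3 + 10 x + 0 (mod 29) for (x, y) = (10, 27).
LHS: y^2 = 27^2 mod 29 = 4
RHS: x^3 + 10 x + 0 = 10^3 + 10*10 + 0 mod 29 = 27
LHS != RHS

No, not on the curve


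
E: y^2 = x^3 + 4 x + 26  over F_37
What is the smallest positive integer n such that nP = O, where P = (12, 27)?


Compute successive multiples of P until we hit O:
  1P = (12, 27)
  2P = (25, 27)
  3P = (0, 10)
  4P = (36, 13)
  5P = (23, 1)
  6P = (3, 19)
  7P = (10, 20)
  8P = (18, 26)
  ... (continuing to 36P)
  36P = O

ord(P) = 36


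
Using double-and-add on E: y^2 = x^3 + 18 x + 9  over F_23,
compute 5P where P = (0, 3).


k = 5 = 101_2 (binary, LSB first: 101)
Double-and-add from P = (0, 3):
  bit 0 = 1: acc = O + (0, 3) = (0, 3)
  bit 1 = 0: acc unchanged = (0, 3)
  bit 2 = 1: acc = (0, 3) + (18, 22) = (13, 5)

5P = (13, 5)


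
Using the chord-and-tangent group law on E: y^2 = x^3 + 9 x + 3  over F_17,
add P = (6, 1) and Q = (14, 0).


P != Q, so use the chord formula.
s = (y2 - y1) / (x2 - x1) = (16) / (8) mod 17 = 2
x3 = s^2 - x1 - x2 mod 17 = 2^2 - 6 - 14 = 1
y3 = s (x1 - x3) - y1 mod 17 = 2 * (6 - 1) - 1 = 9

P + Q = (1, 9)


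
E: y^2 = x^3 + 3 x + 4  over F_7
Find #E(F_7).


For each x in F_7, count y with y^2 = x^3 + 3 x + 4 mod 7:
  x = 0: RHS = 4, y in [2, 5]  -> 2 point(s)
  x = 1: RHS = 1, y in [1, 6]  -> 2 point(s)
  x = 2: RHS = 4, y in [2, 5]  -> 2 point(s)
  x = 5: RHS = 4, y in [2, 5]  -> 2 point(s)
  x = 6: RHS = 0, y in [0]  -> 1 point(s)
Affine points: 9. Add the point at infinity: total = 10.

#E(F_7) = 10


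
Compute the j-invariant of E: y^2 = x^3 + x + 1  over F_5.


Delta = -16(4 a^3 + 27 b^2) mod 5 = 4
-1728 * (4 a)^3 = -1728 * (4*1)^3 mod 5 = 3
j = 3 * 4^(-1) mod 5 = 2

j = 2 (mod 5)


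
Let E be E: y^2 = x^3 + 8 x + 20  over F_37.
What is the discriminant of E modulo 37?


4 a^3 + 27 b^2 = 4*8^3 + 27*20^2 = 2048 + 10800 = 12848
Delta = -16 * (12848) = -205568
Delta mod 37 = 4

Delta = 4 (mod 37)


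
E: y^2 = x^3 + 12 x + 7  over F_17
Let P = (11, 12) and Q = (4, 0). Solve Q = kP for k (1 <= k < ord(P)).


Enumerate multiples of P until we hit Q = (4, 0):
  1P = (11, 12)
  2P = (3, 11)
  3P = (7, 14)
  4P = (12, 14)
  5P = (15, 14)
  6P = (4, 0)
Match found at i = 6.

k = 6


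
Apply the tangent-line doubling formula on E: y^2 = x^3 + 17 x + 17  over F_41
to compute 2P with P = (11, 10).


Doubling: s = (3 x1^2 + a) / (2 y1)
s = (3*11^2 + 17) / (2*10) mod 41 = 19
x3 = s^2 - 2 x1 mod 41 = 19^2 - 2*11 = 11
y3 = s (x1 - x3) - y1 mod 41 = 19 * (11 - 11) - 10 = 31

2P = (11, 31)


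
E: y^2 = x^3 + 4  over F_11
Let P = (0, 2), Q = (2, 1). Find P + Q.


P != Q, so use the chord formula.
s = (y2 - y1) / (x2 - x1) = (10) / (2) mod 11 = 5
x3 = s^2 - x1 - x2 mod 11 = 5^2 - 0 - 2 = 1
y3 = s (x1 - x3) - y1 mod 11 = 5 * (0 - 1) - 2 = 4

P + Q = (1, 4)


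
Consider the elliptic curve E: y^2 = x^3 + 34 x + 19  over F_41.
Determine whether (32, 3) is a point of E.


Check whether y^2 = x^3 + 34 x + 19 (mod 41) for (x, y) = (32, 3).
LHS: y^2 = 3^2 mod 41 = 9
RHS: x^3 + 34 x + 19 = 32^3 + 34*32 + 19 mod 41 = 9
LHS = RHS

Yes, on the curve


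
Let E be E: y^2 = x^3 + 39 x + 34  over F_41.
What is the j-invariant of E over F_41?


Delta = -16(4 a^3 + 27 b^2) mod 41 = 8
-1728 * (4 a)^3 = -1728 * (4*39)^3 mod 41 = 38
j = 38 * 8^(-1) mod 41 = 15

j = 15 (mod 41)


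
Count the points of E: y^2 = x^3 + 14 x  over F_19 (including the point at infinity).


For each x in F_19, count y with y^2 = x^3 + 14 x + 0 mod 19:
  x = 0: RHS = 0, y in [0]  -> 1 point(s)
  x = 2: RHS = 17, y in [6, 13]  -> 2 point(s)
  x = 4: RHS = 6, y in [5, 14]  -> 2 point(s)
  x = 5: RHS = 5, y in [9, 10]  -> 2 point(s)
  x = 7: RHS = 4, y in [2, 17]  -> 2 point(s)
  x = 8: RHS = 16, y in [4, 15]  -> 2 point(s)
  x = 9: RHS = 0, y in [0]  -> 1 point(s)
  x = 10: RHS = 0, y in [0]  -> 1 point(s)
  x = 13: RHS = 4, y in [2, 17]  -> 2 point(s)
  x = 16: RHS = 7, y in [8, 11]  -> 2 point(s)
  x = 18: RHS = 4, y in [2, 17]  -> 2 point(s)
Affine points: 19. Add the point at infinity: total = 20.

#E(F_19) = 20


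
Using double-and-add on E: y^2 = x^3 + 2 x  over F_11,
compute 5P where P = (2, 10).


k = 5 = 101_2 (binary, LSB first: 101)
Double-and-add from P = (2, 10):
  bit 0 = 1: acc = O + (2, 10) = (2, 10)
  bit 1 = 0: acc unchanged = (2, 10)
  bit 2 = 1: acc = (2, 10) + (1, 6) = (2, 1)

5P = (2, 1)


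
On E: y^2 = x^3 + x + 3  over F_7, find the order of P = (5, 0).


Compute successive multiples of P until we hit O:
  1P = (5, 0)
  2P = O

ord(P) = 2


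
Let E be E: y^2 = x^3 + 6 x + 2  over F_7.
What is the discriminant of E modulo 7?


4 a^3 + 27 b^2 = 4*6^3 + 27*2^2 = 864 + 108 = 972
Delta = -16 * (972) = -15552
Delta mod 7 = 2

Delta = 2 (mod 7)


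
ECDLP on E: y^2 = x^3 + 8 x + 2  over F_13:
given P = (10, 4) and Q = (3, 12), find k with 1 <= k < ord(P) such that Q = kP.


Enumerate multiples of P until we hit Q = (3, 12):
  1P = (10, 4)
  2P = (3, 12)
Match found at i = 2.

k = 2


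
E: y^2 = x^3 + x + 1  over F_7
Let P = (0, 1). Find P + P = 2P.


Doubling: s = (3 x1^2 + a) / (2 y1)
s = (3*0^2 + 1) / (2*1) mod 7 = 4
x3 = s^2 - 2 x1 mod 7 = 4^2 - 2*0 = 2
y3 = s (x1 - x3) - y1 mod 7 = 4 * (0 - 2) - 1 = 5

2P = (2, 5)


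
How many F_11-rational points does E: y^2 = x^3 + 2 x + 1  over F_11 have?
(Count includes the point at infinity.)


For each x in F_11, count y with y^2 = x^3 + 2 x + 1 mod 11:
  x = 0: RHS = 1, y in [1, 10]  -> 2 point(s)
  x = 1: RHS = 4, y in [2, 9]  -> 2 point(s)
  x = 3: RHS = 1, y in [1, 10]  -> 2 point(s)
  x = 5: RHS = 4, y in [2, 9]  -> 2 point(s)
  x = 6: RHS = 9, y in [3, 8]  -> 2 point(s)
  x = 8: RHS = 1, y in [1, 10]  -> 2 point(s)
  x = 9: RHS = 0, y in [0]  -> 1 point(s)
  x = 10: RHS = 9, y in [3, 8]  -> 2 point(s)
Affine points: 15. Add the point at infinity: total = 16.

#E(F_11) = 16


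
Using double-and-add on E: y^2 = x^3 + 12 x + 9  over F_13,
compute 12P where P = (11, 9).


k = 12 = 1100_2 (binary, LSB first: 0011)
Double-and-add from P = (11, 9):
  bit 0 = 0: acc unchanged = O
  bit 1 = 0: acc unchanged = O
  bit 2 = 1: acc = O + (4, 11) = (4, 11)
  bit 3 = 1: acc = (4, 11) + (9, 12) = (12, 3)

12P = (12, 3)


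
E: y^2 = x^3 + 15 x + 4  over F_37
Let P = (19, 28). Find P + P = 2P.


Doubling: s = (3 x1^2 + a) / (2 y1)
s = (3*19^2 + 15) / (2*28) mod 37 = 13
x3 = s^2 - 2 x1 mod 37 = 13^2 - 2*19 = 20
y3 = s (x1 - x3) - y1 mod 37 = 13 * (19 - 20) - 28 = 33

2P = (20, 33)


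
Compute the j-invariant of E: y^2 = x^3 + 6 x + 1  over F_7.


Delta = -16(4 a^3 + 27 b^2) mod 7 = 3
-1728 * (4 a)^3 = -1728 * (4*6)^3 mod 7 = 6
j = 6 * 3^(-1) mod 7 = 2

j = 2 (mod 7)


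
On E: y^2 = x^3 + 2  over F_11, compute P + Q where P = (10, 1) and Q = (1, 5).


P != Q, so use the chord formula.
s = (y2 - y1) / (x2 - x1) = (4) / (2) mod 11 = 2
x3 = s^2 - x1 - x2 mod 11 = 2^2 - 10 - 1 = 4
y3 = s (x1 - x3) - y1 mod 11 = 2 * (10 - 4) - 1 = 0

P + Q = (4, 0)


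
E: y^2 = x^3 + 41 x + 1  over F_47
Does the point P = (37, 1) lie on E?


Check whether y^2 = x^3 + 41 x + 1 (mod 47) for (x, y) = (37, 1).
LHS: y^2 = 1^2 mod 47 = 1
RHS: x^3 + 41 x + 1 = 37^3 + 41*37 + 1 mod 47 = 1
LHS = RHS

Yes, on the curve


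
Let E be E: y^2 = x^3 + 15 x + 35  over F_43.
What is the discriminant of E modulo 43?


4 a^3 + 27 b^2 = 4*15^3 + 27*35^2 = 13500 + 33075 = 46575
Delta = -16 * (46575) = -745200
Delta mod 43 = 33

Delta = 33 (mod 43)


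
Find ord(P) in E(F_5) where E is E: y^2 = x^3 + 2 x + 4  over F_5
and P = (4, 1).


Compute successive multiples of P until we hit O:
  1P = (4, 1)
  2P = (2, 4)
  3P = (0, 3)
  4P = (0, 2)
  5P = (2, 1)
  6P = (4, 4)
  7P = O

ord(P) = 7


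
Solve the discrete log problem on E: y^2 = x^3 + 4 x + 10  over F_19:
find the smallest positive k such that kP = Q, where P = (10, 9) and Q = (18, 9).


Enumerate multiples of P until we hit Q = (18, 9):
  1P = (10, 9)
  2P = (18, 10)
  3P = (2, 11)
  4P = (13, 6)
  5P = (16, 16)
  6P = (16, 3)
  7P = (13, 13)
  8P = (2, 8)
  9P = (18, 9)
Match found at i = 9.

k = 9


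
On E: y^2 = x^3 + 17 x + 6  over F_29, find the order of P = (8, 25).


Compute successive multiples of P until we hit O:
  1P = (8, 25)
  2P = (19, 5)
  3P = (24, 12)
  4P = (27, 14)
  5P = (10, 25)
  6P = (11, 4)
  7P = (1, 13)
  8P = (4, 15)
  ... (continuing to 39P)
  39P = O

ord(P) = 39


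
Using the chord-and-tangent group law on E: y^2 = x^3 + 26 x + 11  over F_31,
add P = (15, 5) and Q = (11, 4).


P != Q, so use the chord formula.
s = (y2 - y1) / (x2 - x1) = (30) / (27) mod 31 = 8
x3 = s^2 - x1 - x2 mod 31 = 8^2 - 15 - 11 = 7
y3 = s (x1 - x3) - y1 mod 31 = 8 * (15 - 7) - 5 = 28

P + Q = (7, 28)


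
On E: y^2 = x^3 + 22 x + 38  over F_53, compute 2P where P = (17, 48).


Doubling: s = (3 x1^2 + a) / (2 y1)
s = (3*17^2 + 22) / (2*48) mod 53 = 33
x3 = s^2 - 2 x1 mod 53 = 33^2 - 2*17 = 48
y3 = s (x1 - x3) - y1 mod 53 = 33 * (17 - 48) - 48 = 42

2P = (48, 42)


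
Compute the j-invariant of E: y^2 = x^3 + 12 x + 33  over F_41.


Delta = -16(4 a^3 + 27 b^2) mod 41 = 12
-1728 * (4 a)^3 = -1728 * (4*12)^3 mod 41 = 33
j = 33 * 12^(-1) mod 41 = 13

j = 13 (mod 41)


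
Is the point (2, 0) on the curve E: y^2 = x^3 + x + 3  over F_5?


Check whether y^2 = x^3 + 1 x + 3 (mod 5) for (x, y) = (2, 0).
LHS: y^2 = 0^2 mod 5 = 0
RHS: x^3 + 1 x + 3 = 2^3 + 1*2 + 3 mod 5 = 3
LHS != RHS

No, not on the curve


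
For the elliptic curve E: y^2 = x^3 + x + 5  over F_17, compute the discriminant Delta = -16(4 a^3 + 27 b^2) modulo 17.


4 a^3 + 27 b^2 = 4*1^3 + 27*5^2 = 4 + 675 = 679
Delta = -16 * (679) = -10864
Delta mod 17 = 16

Delta = 16 (mod 17)


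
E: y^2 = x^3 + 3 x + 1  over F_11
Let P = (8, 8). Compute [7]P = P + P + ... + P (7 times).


k = 7 = 111_2 (binary, LSB first: 111)
Double-and-add from P = (8, 8):
  bit 0 = 1: acc = O + (8, 8) = (8, 8)
  bit 1 = 1: acc = (8, 8) + (9, 8) = (5, 3)
  bit 2 = 1: acc = (5, 3) + (2, 2) = (9, 3)

7P = (9, 3)
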